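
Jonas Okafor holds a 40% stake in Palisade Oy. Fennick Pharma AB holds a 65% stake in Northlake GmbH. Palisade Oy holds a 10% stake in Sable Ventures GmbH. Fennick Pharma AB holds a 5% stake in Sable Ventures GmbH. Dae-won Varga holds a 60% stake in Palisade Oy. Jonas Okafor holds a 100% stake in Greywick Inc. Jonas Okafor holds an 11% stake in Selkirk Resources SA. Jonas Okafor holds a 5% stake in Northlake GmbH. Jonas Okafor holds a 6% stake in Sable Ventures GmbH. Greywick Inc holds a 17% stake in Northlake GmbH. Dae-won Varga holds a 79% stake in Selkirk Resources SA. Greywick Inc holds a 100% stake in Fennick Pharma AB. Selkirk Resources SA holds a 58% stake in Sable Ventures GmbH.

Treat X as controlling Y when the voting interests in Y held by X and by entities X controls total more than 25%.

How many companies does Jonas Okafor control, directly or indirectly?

Jonas holds 100% of Greywick, so Jonas controls Greywick.
Jonas holds 40% of Palisade, so Jonas controls Palisade.
Greywick holds 100% of Fennick, so Jonas controls Fennick.
Greywick and Jonas and Fennick together hold 17% + 5% + 65% = 87% of Northlake, so Jonas controls Northlake.
No other company's threshold is met.
Jonas controls 4 companies.

4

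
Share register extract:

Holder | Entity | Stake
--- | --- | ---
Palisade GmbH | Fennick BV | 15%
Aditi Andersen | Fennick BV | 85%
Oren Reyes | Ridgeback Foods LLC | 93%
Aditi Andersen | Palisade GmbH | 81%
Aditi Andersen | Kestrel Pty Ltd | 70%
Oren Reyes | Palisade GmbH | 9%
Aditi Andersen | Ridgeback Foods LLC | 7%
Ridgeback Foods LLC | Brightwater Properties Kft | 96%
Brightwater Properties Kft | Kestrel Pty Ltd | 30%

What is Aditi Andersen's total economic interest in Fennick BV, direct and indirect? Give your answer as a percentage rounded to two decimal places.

Aditi reaches Fennick along 2 paths.
Direct stake: 85% = 85%.
Via Palisade: 81% × 15% = 12.15%.
Total: 85% + 12.15% = 97.15%.

97.15%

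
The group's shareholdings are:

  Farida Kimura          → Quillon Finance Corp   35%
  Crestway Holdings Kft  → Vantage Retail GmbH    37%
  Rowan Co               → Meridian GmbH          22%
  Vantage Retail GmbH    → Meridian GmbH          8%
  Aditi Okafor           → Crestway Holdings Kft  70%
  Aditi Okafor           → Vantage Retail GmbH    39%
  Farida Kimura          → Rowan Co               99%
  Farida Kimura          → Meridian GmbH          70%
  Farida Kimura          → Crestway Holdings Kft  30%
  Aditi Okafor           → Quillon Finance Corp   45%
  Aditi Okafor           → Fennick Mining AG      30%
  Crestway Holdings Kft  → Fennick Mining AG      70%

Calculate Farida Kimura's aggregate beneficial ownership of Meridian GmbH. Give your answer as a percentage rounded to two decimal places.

Farida reaches Meridian along 3 paths.
Via Rowan: 99% × 22% = 21.78%.
Direct stake: 70% = 70%.
Via Crestway → Vantage: 30% × 37% × 8% = 0.888%.
Total: 21.78% + 70% + 0.888% = 92.668%.
Rounded: 92.67%.

92.67%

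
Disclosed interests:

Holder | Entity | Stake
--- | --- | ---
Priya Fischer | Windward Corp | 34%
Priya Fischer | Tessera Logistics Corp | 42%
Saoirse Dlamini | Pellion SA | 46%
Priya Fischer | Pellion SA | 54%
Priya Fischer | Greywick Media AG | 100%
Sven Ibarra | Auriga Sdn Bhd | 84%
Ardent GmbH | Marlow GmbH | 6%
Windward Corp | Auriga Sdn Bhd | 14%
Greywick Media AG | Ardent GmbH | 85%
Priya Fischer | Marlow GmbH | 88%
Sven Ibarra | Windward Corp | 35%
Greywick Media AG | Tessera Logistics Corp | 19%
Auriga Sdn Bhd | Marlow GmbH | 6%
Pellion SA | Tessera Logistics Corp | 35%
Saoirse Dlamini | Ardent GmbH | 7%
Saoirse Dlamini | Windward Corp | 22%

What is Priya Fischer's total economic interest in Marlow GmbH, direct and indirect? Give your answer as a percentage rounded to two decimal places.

Priya reaches Marlow along 3 paths.
Direct stake: 88% = 88%.
Via Greywick → Ardent: 100% × 85% × 6% = 5.1%.
Via Windward → Auriga: 34% × 14% × 6% = 0.2856%.
Total: 88% + 5.1% + 0.2856% = 93.3856%.
Rounded: 93.39%.

93.39%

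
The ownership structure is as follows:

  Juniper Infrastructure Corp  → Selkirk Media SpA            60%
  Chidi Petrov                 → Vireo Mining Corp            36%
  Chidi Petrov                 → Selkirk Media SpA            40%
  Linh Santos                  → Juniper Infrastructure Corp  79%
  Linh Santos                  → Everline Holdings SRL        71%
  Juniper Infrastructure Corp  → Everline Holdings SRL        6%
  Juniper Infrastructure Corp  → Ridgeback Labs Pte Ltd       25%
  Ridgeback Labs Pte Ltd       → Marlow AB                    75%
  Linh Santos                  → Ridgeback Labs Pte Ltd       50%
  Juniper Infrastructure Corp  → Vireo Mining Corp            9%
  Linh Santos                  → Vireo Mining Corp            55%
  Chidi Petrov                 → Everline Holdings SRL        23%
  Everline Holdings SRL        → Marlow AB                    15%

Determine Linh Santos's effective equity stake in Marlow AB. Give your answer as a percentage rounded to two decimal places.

63.67%

Linh reaches Marlow along 4 paths.
Via Ridgeback: 50% × 75% = 37.5%.
Via Juniper → Ridgeback: 79% × 25% × 75% = 14.8125%.
Via Juniper → Everline: 79% × 6% × 15% = 0.711%.
Via Everline: 71% × 15% = 10.65%.
Total: 37.5% + 14.8125% + 0.711% + 10.65% = 63.6735%.
Rounded: 63.67%.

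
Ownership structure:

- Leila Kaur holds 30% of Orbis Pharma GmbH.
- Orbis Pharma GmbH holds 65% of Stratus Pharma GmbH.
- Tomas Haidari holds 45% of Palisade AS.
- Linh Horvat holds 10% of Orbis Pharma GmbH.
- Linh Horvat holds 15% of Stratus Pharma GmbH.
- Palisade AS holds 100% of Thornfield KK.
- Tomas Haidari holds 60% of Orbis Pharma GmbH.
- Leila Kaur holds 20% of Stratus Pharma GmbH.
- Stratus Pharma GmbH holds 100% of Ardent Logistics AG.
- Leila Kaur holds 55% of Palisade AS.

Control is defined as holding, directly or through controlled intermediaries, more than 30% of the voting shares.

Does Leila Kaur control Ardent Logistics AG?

Leila holds 55% of Palisade, so Leila controls Palisade.
Palisade holds 100% of Thornfield, so Leila controls Thornfield.
Neither Leila nor any entity Leila controls holds any voting interest in Ardent.
So Leila does not control Ardent.

No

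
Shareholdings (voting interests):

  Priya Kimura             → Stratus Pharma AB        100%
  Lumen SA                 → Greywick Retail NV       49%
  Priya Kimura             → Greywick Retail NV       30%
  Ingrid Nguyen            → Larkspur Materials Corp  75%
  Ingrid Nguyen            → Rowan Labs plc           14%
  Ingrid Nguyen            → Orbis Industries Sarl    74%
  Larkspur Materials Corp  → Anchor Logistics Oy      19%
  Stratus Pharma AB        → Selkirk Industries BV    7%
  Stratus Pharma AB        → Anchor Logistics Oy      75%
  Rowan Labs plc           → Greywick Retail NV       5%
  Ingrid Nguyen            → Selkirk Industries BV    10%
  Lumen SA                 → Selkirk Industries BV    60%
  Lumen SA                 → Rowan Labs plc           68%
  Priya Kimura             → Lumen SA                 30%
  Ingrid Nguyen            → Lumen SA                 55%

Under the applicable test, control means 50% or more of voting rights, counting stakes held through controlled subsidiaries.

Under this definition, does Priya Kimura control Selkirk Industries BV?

No

Priya holds 100% of Stratus, so Priya controls Stratus.
Stratus holds 75% of Anchor, so Priya controls Anchor.
In Selkirk, Priya's side holds only 7%, not ≥ 50%.
So Priya does not control Selkirk.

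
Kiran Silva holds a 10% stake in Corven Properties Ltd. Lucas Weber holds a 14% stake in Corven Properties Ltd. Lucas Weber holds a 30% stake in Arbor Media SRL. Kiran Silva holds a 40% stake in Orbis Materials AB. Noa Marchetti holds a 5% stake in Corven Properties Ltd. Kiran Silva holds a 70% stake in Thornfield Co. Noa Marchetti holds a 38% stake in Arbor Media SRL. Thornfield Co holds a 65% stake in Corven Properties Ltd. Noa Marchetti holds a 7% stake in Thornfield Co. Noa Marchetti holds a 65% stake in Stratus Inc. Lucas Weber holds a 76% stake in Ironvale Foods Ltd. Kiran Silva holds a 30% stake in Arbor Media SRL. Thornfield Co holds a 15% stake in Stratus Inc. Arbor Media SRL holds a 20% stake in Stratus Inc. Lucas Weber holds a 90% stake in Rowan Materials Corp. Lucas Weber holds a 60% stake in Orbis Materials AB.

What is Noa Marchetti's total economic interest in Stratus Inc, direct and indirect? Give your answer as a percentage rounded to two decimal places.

Noa reaches Stratus along 3 paths.
Via Thornfield: 7% × 15% = 1.05%.
Direct stake: 65% = 65%.
Via Arbor: 38% × 20% = 7.6%.
Total: 1.05% + 65% + 7.6% = 73.65%.

73.65%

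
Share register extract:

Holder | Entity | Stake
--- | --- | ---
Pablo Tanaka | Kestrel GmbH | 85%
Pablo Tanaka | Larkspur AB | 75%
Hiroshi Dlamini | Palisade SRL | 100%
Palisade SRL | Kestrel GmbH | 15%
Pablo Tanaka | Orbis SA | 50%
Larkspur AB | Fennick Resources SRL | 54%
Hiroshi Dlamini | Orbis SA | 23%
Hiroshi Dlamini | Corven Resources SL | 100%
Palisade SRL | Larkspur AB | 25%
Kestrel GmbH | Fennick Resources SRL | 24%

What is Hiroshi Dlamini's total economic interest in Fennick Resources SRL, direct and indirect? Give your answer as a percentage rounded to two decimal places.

Hiroshi reaches Fennick along 2 paths.
Via Palisade → Kestrel: 100% × 15% × 24% = 3.6%.
Via Palisade → Larkspur: 100% × 25% × 54% = 13.5%.
Total: 3.6% + 13.5% = 17.1%.
Rounded: 17.10%.

17.10%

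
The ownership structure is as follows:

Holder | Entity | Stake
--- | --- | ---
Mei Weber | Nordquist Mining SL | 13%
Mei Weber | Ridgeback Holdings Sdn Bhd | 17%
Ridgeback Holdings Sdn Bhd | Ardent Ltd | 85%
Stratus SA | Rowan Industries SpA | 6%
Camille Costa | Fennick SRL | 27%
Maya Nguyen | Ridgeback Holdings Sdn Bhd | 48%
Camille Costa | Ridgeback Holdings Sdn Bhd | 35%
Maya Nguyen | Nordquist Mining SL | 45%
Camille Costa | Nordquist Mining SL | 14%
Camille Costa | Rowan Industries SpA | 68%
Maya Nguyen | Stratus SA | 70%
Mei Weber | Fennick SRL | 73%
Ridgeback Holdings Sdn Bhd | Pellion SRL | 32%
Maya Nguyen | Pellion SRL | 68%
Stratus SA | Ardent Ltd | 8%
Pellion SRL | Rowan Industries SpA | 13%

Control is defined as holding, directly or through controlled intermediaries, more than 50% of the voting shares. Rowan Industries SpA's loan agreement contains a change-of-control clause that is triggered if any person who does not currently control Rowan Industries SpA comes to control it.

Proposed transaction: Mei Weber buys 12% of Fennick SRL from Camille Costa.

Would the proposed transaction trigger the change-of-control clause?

No

The purchase adds only to Mei's holdings (Camille's stake shrinks), so Mei is the only person who could newly come to control Rowan.
Mei holds 73% of Fennick, so Mei controls Fennick.
Neither Mei nor any entity Mei controls holds any voting interest in Rowan.
So before the transaction, Mei does not control Rowan.
After the purchase, Mei's direct stake in Fennick rises to 73% + 12% = 85%, and Camille's stake falls to 15%.
Mei holds 85% of Fennick, so Mei controls Fennick.
After the transaction, neither Mei nor any entity Mei controls holds a voting interest in Rowan, so Mei still does not control it.
No new person acquires control, so the clause is not triggered.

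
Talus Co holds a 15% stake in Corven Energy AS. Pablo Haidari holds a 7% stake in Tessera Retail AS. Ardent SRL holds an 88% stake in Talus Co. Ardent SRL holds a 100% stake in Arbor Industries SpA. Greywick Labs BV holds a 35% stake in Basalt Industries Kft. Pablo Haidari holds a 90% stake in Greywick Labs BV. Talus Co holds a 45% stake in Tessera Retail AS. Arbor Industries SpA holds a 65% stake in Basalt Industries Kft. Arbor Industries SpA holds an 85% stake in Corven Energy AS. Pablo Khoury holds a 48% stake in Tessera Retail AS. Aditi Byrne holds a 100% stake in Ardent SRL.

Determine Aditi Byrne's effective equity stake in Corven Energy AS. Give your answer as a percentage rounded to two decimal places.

Aditi reaches Corven along 2 paths.
Via Ardent → Arbor: 100% × 100% × 85% = 85%.
Via Ardent → Talus: 100% × 88% × 15% = 13.2%.
Total: 85% + 13.2% = 98.2%.
Rounded: 98.20%.

98.20%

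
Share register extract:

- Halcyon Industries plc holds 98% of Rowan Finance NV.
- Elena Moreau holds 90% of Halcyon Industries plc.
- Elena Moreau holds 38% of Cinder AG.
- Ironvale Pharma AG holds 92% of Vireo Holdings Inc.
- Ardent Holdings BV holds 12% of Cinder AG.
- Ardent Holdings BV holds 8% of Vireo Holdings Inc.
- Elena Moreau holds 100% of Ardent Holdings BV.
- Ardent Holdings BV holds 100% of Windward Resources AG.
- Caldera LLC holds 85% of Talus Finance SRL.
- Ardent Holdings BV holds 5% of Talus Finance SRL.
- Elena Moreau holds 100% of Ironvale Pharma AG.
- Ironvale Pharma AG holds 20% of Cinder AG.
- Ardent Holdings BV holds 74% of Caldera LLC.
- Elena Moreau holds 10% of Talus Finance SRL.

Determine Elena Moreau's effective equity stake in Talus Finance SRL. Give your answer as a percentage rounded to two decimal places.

Elena reaches Talus along 3 paths.
Direct stake: 10% = 10%.
Via Ardent → Caldera: 100% × 74% × 85% = 62.9%.
Via Ardent: 100% × 5% = 5%.
Total: 10% + 62.9% + 5% = 77.9%.
Rounded: 77.90%.

77.90%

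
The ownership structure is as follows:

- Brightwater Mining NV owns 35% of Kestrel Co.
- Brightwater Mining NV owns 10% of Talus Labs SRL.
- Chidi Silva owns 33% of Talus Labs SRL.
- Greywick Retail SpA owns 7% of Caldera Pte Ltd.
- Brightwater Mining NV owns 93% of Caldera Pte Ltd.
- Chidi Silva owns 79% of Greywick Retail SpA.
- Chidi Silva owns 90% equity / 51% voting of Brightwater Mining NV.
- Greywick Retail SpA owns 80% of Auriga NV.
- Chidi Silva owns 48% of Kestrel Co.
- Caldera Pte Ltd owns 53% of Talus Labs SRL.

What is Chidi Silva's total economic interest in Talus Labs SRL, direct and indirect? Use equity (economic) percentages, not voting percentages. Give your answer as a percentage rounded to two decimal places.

89.29%

Chidi reaches Talus along 4 paths.
Via Brightwater → Caldera: 90% × 93% × 53% = 44.361%.
Via Greywick → Caldera: 79% × 7% × 53% = 2.9309%.
Direct stake: 33% = 33%.
Via Brightwater: 90% × 10% = 9%.
Total: 44.361% + 2.9309% + 33% + 9% = 89.2919%.
Rounded: 89.29%.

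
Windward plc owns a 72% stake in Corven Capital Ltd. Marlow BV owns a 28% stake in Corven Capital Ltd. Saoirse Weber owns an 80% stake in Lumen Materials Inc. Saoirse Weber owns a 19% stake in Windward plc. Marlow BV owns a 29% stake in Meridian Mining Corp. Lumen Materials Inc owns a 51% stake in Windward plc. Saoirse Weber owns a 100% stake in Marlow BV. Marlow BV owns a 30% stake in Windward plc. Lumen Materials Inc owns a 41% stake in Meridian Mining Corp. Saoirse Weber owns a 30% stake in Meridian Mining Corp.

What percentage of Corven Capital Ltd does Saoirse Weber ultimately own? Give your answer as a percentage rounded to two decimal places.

Saoirse reaches Corven along 4 paths.
Via Marlow: 100% × 28% = 28%.
Via Lumen → Windward: 80% × 51% × 72% = 29.376%.
Via Marlow → Windward: 100% × 30% × 72% = 21.6%.
Via Windward: 19% × 72% = 13.68%.
Total: 28% + 29.376% + 21.6% + 13.68% = 92.656%.
Rounded: 92.66%.

92.66%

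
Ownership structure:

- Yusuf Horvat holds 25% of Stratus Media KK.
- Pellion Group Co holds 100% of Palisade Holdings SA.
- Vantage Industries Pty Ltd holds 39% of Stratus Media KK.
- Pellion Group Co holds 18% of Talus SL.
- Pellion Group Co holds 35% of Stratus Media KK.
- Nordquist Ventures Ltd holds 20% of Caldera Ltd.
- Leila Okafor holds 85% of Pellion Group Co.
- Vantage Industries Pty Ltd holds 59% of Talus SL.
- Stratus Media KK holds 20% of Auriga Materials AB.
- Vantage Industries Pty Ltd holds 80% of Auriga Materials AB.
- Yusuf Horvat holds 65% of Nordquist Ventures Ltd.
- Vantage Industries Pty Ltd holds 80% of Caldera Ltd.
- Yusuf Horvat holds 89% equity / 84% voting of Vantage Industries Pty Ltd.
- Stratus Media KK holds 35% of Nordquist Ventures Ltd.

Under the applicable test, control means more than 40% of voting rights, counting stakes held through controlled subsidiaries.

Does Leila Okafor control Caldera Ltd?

No

Leila holds 85% of Pellion, so Leila controls Pellion.
Pellion holds 100% of Palisade, so Leila controls Palisade.
Neither Leila nor any entity Leila controls holds any voting interest in Caldera.
So Leila does not control Caldera.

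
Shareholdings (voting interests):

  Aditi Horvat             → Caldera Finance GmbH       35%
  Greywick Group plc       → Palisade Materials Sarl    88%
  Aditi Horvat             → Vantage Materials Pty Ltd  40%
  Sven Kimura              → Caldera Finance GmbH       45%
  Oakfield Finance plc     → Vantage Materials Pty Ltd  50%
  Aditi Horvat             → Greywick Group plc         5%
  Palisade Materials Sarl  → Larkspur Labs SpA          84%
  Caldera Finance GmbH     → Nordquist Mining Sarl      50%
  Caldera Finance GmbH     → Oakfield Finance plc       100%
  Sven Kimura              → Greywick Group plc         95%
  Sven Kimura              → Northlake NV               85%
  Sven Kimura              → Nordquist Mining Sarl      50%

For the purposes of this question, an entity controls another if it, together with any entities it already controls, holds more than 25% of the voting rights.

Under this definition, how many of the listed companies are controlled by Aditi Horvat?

4

Aditi holds 35% of Caldera, so Aditi controls Caldera.
Caldera holds 100% of Oakfield, so Aditi controls Oakfield.
Caldera holds 50% of Nordquist, so Aditi controls Nordquist.
Aditi and Oakfield together hold 40% + 50% = 90% of Vantage, so Aditi controls Vantage.
No other company's threshold is met.
Aditi controls 4 companies.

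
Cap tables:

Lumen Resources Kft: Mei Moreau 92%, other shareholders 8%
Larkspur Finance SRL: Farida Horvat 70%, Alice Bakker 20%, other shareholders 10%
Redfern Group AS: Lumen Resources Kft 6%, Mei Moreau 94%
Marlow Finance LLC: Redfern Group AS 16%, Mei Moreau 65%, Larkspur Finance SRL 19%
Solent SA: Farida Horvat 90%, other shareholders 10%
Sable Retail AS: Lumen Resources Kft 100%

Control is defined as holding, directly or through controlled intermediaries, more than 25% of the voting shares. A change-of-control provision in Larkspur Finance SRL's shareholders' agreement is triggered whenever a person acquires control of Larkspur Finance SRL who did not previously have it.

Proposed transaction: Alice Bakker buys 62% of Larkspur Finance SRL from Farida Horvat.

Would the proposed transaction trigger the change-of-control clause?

The purchase adds only to Alice's holdings (Farida's stake shrinks), so Alice is the only person who could newly come to control Larkspur.
Alice's largest direct stake is 20% in Larkspur, which does not meet the threshold, so Alice controls no company.
In Larkspur, Alice's side holds only 20%, not > 25%.
So before the transaction, Alice does not control Larkspur.
After the purchase, Alice's direct stake in Larkspur rises to 20% + 62% = 82%, and Farida's stake falls to 8%.
Alice holds 82% of Larkspur, so Alice controls Larkspur.
Alice did not control Larkspur before and does after, so the clause is triggered.

Yes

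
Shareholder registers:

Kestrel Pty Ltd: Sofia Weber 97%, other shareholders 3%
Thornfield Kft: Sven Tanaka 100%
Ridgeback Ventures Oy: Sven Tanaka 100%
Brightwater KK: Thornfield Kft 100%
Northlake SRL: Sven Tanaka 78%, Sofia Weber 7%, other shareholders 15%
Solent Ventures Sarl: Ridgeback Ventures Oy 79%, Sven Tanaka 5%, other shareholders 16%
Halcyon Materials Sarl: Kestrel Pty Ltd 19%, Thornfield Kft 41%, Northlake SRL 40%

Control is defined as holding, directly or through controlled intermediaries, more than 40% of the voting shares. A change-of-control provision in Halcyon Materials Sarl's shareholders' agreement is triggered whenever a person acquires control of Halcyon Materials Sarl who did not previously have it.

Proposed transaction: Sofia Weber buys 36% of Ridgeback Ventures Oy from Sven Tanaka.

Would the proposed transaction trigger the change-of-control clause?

No

The purchase adds only to Sofia's holdings (Sven's stake shrinks), so Sofia is the only person who could newly come to control Halcyon.
Sofia holds 97% of Kestrel, so Sofia controls Kestrel.
In Halcyon, Sofia's side holds only 19%, not > 40%.
So before the transaction, Sofia does not control Halcyon.
After the purchase, Sofia holds 36% of Ridgeback directly, and Sven's stake falls to 64%.
Sofia's side now holds 36% of Ridgeback, not > 40%, so Sofia still does not control Ridgeback.
After the transaction, Sofia's side holds 19% of Halcyon, not > 40%, so Sofia still does not control Halcyon.
No new person acquires control, so the clause is not triggered.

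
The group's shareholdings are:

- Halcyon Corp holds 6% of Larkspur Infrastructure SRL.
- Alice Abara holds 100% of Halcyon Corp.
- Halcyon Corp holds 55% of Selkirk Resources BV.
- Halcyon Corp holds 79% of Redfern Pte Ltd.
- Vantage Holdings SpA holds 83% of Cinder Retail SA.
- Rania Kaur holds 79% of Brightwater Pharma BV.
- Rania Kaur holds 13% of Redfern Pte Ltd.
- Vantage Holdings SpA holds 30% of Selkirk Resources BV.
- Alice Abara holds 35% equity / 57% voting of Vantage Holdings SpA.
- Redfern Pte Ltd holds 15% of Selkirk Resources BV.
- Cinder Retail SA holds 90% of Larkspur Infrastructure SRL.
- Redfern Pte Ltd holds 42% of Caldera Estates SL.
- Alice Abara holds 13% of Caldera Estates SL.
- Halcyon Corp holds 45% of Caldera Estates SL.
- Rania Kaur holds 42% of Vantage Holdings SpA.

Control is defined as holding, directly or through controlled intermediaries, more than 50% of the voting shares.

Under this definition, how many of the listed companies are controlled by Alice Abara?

7

Alice holds 100% of Halcyon, so Alice controls Halcyon.
Alice holds 57% of Vantage, so Alice controls Vantage.
Halcyon holds 79% of Redfern, so Alice controls Redfern.
Vantage holds 83% of Cinder, so Alice controls Cinder.
Halcyon and Redfern and Vantage together hold 55% + 15% + 30% = 100% of Selkirk, so Alice controls Selkirk.
Halcyon and Alice and Redfern together hold 45% + 13% + 42% = 100% of Caldera, so Alice controls Caldera.
Cinder and Halcyon together hold 90% + 6% = 96% of Larkspur, so Alice controls Larkspur.
No other company's threshold is met.
Alice controls 7 companies.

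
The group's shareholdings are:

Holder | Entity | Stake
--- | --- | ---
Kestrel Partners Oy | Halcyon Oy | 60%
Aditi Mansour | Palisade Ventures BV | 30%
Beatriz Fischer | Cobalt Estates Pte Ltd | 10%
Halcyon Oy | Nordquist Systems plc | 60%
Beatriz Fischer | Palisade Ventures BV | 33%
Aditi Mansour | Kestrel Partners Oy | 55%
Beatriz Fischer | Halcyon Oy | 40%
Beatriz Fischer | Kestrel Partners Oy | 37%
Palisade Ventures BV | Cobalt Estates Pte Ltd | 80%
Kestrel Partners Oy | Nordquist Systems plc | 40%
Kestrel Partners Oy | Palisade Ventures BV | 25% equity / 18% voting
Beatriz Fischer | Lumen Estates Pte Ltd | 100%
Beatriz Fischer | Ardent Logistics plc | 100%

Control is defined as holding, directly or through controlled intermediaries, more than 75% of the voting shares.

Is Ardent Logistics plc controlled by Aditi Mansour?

Aditi's largest direct stake is 55% in Kestrel, which does not meet the threshold, so Aditi controls no company.
Neither Aditi nor any entity Aditi controls holds any voting interest in Ardent.
So Aditi does not control Ardent.

No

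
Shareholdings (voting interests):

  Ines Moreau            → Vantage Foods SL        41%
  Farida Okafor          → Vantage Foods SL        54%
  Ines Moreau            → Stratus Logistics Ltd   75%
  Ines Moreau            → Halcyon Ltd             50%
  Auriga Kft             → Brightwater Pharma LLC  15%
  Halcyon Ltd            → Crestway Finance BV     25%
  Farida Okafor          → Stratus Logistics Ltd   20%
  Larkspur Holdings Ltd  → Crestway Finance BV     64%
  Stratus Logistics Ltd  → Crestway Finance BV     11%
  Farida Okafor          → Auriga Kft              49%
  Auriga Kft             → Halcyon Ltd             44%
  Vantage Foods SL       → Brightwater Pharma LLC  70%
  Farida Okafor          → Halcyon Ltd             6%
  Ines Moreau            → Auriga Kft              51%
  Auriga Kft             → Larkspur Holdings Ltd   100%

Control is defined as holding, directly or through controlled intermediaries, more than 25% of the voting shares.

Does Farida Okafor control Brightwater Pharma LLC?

Farida holds 54% of Vantage, so Farida controls Vantage.
Farida holds 49% of Auriga, so Farida controls Auriga.
Vantage and Auriga together hold 70% + 15% = 85% of Brightwater, so Farida controls Brightwater.

Yes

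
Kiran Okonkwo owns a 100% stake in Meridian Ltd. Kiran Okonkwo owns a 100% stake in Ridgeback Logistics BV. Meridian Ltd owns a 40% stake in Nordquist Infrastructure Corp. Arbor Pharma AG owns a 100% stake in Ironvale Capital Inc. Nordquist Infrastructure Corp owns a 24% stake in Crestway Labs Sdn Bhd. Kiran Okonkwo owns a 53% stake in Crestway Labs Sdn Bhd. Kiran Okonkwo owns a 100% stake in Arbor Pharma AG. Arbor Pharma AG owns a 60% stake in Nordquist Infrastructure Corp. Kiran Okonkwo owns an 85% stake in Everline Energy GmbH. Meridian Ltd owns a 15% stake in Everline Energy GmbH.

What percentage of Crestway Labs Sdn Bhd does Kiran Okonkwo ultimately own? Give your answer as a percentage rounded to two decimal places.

Kiran reaches Crestway along 3 paths.
Via Meridian → Nordquist: 100% × 40% × 24% = 9.6%.
Via Arbor → Nordquist: 100% × 60% × 24% = 14.4%.
Direct stake: 53% = 53%.
Total: 9.6% + 14.4% + 53% = 77%.
Rounded: 77.00%.

77.00%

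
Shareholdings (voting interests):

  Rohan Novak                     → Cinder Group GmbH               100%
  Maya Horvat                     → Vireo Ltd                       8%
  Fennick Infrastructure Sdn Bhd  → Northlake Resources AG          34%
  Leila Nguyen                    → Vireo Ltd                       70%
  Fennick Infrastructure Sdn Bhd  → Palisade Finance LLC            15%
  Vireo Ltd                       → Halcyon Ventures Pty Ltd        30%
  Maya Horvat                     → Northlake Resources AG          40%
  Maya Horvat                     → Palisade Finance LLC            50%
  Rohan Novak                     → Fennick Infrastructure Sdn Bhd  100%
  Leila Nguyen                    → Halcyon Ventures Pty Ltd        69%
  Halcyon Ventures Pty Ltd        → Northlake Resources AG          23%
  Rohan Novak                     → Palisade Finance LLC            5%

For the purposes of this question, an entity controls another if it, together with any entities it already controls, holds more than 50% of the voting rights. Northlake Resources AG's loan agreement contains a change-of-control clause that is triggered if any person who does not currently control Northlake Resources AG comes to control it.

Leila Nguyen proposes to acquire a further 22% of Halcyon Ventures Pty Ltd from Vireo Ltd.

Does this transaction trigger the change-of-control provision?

The purchase adds only to Leila's holdings (Vireo's stake shrinks), so Leila is the only person who could newly come to control Northlake.
Leila holds 70% of Vireo, so Leila controls Vireo.
Leila and Vireo together hold 69% + 30% = 99% of Halcyon, so Leila controls Halcyon.
In Northlake, Leila's side holds only 23%, not > 50%.
So before the transaction, Leila does not control Northlake.
After the purchase, Leila's direct stake in Halcyon rises to 69% + 22% = 91%, and Vireo's stake falls to 8%.
Leila and Vireo together hold 91% + 8% = 99% of Halcyon, so Leila controls Halcyon.
After the transaction, Leila's side holds 23% of Northlake, not > 50%, so Leila still does not control Northlake.
No new person acquires control, so the clause is not triggered.

No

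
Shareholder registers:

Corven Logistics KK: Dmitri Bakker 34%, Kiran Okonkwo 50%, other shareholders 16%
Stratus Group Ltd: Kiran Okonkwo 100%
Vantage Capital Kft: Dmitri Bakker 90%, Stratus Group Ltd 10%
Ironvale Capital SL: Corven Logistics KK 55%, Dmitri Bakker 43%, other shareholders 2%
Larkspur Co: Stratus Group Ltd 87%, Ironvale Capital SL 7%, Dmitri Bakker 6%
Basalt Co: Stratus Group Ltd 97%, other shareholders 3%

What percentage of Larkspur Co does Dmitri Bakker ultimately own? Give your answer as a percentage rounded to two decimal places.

Dmitri reaches Larkspur along 3 paths.
Via Corven → Ironvale: 34% × 55% × 7% = 1.309%.
Via Ironvale: 43% × 7% = 3.01%.
Direct stake: 6% = 6%.
Total: 1.309% + 3.01% + 6% = 10.319%.
Rounded: 10.32%.

10.32%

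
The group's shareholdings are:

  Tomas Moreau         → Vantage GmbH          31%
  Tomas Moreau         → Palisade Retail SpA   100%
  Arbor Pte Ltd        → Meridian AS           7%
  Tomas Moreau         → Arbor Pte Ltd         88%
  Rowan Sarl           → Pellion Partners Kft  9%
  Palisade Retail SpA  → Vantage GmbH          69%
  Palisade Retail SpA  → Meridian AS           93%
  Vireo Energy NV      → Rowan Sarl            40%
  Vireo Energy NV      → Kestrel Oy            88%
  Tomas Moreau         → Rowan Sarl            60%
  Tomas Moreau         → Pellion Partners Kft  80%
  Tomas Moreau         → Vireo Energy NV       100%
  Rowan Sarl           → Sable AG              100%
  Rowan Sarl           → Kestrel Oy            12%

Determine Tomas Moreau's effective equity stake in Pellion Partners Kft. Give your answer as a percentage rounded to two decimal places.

89.00%

Tomas reaches Pellion along 3 paths.
Via Vireo → Rowan: 100% × 40% × 9% = 3.6%.
Via Rowan: 60% × 9% = 5.4%.
Direct stake: 80% = 80%.
Total: 3.6% + 5.4% + 80% = 89%.
Rounded: 89.00%.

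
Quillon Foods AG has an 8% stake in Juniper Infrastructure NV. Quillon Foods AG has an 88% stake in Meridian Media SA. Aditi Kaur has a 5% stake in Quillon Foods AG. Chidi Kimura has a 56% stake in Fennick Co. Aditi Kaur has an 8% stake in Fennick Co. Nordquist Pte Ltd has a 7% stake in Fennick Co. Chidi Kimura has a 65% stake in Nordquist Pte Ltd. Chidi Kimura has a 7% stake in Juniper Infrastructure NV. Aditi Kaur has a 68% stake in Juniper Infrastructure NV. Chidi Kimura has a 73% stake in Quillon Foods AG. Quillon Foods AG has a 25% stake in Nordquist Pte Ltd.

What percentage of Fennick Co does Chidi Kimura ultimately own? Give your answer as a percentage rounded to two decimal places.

61.83%

Chidi reaches Fennick along 3 paths.
Direct stake: 56% = 56%.
Via Nordquist: 65% × 7% = 4.55%.
Via Quillon → Nordquist: 73% × 25% × 7% = 1.2775%.
Total: 56% + 4.55% + 1.2775% = 61.8275%.
Rounded: 61.83%.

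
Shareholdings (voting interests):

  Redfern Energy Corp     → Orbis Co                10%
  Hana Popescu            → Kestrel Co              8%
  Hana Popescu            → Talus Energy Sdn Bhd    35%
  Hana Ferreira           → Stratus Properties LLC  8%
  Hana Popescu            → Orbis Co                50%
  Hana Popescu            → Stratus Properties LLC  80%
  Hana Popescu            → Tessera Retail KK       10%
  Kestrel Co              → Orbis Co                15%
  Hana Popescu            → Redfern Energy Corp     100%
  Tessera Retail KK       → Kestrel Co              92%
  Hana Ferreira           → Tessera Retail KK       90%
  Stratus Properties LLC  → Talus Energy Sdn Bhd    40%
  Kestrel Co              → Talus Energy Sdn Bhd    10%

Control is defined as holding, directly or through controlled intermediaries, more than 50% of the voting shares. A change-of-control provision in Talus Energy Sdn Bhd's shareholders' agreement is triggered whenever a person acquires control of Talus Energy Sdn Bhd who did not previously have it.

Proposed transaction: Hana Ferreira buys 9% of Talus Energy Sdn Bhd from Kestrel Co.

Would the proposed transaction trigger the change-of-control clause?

No

The purchase adds only to Hana Ferreira's holdings (Kestrel's stake shrinks), so Hana Ferreira is the only person who could newly come to control Talus.
Hana Ferreira holds 90% of Tessera, so Hana Ferreira controls Tessera.
Tessera holds 92% of Kestrel, so Hana Ferreira controls Kestrel.
In Talus, Hana Ferreira's side holds only 10%, not > 50%.
So before the transaction, Hana Ferreira does not control Talus.
After the purchase, Hana Ferreira holds 9% of Talus directly, and Kestrel's stake falls to 1%.
After the transaction, Hana Ferreira's side holds 1% + 9% = 10% of Talus, not > 50%, so Hana Ferreira still does not control Talus.
No new person acquires control, so the clause is not triggered.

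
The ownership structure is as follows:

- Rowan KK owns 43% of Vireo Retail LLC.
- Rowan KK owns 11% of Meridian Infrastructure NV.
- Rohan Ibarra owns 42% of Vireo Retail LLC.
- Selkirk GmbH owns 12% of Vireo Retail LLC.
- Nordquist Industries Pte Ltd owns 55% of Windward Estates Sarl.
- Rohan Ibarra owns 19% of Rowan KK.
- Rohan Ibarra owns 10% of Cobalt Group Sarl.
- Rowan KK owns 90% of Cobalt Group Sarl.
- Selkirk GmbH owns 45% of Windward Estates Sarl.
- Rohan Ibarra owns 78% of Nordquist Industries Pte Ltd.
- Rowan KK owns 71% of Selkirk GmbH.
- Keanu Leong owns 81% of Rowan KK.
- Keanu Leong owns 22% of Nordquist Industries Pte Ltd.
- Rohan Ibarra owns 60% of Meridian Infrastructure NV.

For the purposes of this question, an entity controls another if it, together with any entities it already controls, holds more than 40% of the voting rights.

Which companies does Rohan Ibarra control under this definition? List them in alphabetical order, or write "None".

Meridian Infrastructure NV, Nordquist Industries Pte Ltd, Vireo Retail LLC, Windward Estates Sarl

Rohan holds 60% of Meridian, so Rohan controls Meridian.
Rohan holds 42% of Vireo, so Rohan controls Vireo.
Rohan holds 78% of Nordquist, so Rohan controls Nordquist.
Nordquist holds 55% of Windward, so Rohan controls Windward.
No other company's threshold is met.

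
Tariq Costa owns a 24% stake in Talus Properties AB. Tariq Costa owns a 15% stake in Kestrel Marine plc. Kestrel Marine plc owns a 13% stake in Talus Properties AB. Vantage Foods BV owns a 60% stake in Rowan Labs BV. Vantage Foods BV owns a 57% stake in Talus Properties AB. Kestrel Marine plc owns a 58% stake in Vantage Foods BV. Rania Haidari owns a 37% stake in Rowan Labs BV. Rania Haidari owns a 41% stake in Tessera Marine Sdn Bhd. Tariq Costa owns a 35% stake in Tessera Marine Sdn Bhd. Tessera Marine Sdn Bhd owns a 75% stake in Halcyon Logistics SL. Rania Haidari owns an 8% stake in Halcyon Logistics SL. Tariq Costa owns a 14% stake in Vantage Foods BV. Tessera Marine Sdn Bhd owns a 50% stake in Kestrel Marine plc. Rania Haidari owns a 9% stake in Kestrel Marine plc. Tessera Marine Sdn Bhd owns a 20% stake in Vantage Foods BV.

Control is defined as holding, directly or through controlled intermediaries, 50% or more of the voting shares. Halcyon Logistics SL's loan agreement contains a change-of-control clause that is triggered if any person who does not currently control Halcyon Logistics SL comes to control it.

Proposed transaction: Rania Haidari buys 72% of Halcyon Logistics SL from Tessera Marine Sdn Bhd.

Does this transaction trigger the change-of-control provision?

The purchase adds only to Rania's holdings (Tessera's stake shrinks), so Rania is the only person who could newly come to control Halcyon.
Rania's largest direct stake is 41% in Tessera, which does not meet the threshold, so Rania controls no company.
In Halcyon, Rania's side holds only 8%, not ≥ 50%.
So before the transaction, Rania does not control Halcyon.
After the purchase, Rania's direct stake in Halcyon rises to 8% + 72% = 80%, and Tessera's stake falls to 3%.
Rania holds 80% of Halcyon, so Rania controls Halcyon.
Rania did not control Halcyon before and does after, so the clause is triggered.

Yes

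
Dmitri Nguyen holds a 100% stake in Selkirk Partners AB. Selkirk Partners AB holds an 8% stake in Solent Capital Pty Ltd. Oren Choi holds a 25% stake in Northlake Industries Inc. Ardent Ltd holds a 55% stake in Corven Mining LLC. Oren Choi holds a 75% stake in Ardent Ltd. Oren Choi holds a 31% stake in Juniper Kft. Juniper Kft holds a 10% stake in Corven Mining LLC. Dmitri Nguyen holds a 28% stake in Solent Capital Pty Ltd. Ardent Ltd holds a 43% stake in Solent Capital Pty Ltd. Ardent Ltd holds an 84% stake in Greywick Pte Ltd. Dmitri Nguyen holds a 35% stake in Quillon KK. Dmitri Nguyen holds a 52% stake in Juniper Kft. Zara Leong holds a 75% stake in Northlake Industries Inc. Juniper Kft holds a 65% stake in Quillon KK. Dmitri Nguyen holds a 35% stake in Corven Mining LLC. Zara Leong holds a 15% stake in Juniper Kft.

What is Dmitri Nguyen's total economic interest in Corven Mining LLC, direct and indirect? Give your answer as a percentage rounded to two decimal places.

40.20%

Dmitri reaches Corven along 2 paths.
Via Juniper: 52% × 10% = 5.2%.
Direct stake: 35% = 35%.
Total: 5.2% + 35% = 40.2%.
Rounded: 40.20%.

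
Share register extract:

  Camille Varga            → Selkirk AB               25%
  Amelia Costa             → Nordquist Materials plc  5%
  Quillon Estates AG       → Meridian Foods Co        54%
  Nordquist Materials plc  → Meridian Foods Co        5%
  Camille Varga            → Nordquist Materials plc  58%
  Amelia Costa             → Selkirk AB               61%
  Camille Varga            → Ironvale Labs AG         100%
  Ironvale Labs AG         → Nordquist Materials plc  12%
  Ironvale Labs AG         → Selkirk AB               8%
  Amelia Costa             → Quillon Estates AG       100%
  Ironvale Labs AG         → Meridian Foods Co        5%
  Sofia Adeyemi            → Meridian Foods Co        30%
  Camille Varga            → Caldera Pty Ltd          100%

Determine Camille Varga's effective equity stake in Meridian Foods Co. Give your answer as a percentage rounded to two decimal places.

8.50%

Camille reaches Meridian along 3 paths.
Via Nordquist: 58% × 5% = 2.9%.
Via Ironvale → Nordquist: 100% × 12% × 5% = 0.6%.
Via Ironvale: 100% × 5% = 5%.
Total: 2.9% + 0.6% + 5% = 8.5%.
Rounded: 8.50%.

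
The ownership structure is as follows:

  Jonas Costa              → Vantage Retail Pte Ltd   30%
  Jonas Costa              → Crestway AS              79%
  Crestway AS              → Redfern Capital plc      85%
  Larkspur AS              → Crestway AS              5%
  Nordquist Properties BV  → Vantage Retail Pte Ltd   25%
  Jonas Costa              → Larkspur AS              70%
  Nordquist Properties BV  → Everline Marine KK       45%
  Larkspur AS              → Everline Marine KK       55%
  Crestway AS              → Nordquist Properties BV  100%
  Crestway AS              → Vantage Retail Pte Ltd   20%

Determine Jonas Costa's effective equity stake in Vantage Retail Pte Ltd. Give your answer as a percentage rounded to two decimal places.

67.13%

Jonas reaches Vantage along 5 paths.
Direct stake: 30% = 30%.
Via Crestway: 79% × 20% = 15.8%.
Via Larkspur → Crestway: 70% × 5% × 20% = 0.7%.
Via Crestway → Nordquist: 79% × 100% × 25% = 19.75%.
Via Larkspur → Crestway → Nordquist: 70% × 5% × 100% × 25% = 0.875%.
Total: 30% + 15.8% + 0.7% + 19.75% + 0.875% = 67.125%.
Rounded: 67.13%.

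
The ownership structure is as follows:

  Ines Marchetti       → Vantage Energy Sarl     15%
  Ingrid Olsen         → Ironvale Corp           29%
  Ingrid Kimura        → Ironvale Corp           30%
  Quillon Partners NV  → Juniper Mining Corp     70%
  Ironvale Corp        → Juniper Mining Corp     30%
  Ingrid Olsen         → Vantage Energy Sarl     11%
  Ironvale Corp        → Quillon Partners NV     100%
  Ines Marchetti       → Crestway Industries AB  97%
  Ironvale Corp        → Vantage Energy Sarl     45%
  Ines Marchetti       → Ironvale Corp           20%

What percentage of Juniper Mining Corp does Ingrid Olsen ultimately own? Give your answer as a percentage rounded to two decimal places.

Ingrid Olsen reaches Juniper along 2 paths.
Via Ironvale → Quillon: 29% × 100% × 70% = 20.3%.
Via Ironvale: 29% × 30% = 8.7%.
Total: 20.3% + 8.7% = 29%.
Rounded: 29.00%.

29.00%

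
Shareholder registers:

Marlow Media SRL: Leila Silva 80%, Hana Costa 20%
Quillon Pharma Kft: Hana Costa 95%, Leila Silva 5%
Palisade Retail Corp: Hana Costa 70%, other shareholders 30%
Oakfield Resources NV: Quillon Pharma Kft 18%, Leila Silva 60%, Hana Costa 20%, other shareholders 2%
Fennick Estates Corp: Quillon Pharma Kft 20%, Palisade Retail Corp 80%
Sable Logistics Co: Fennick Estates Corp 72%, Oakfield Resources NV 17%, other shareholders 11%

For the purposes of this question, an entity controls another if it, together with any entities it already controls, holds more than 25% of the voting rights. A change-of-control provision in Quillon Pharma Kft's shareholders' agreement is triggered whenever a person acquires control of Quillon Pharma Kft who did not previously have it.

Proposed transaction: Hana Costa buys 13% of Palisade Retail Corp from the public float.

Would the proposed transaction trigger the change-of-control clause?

No

The purchase changes only Hana's holdings, so Hana is the only person who could newly come to control Quillon.
Hana holds 95% of Quillon, so Hana controls Quillon.
So Hana already controls Quillon before the transaction.
After the purchase, Hana's direct stake in Palisade rises to 70% + 13% = 83%.
Hana controlled Quillon already, so this is not a new person acquiring control; every other person's position is unchanged or reduced.
No new person acquires control, so the clause is not triggered.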